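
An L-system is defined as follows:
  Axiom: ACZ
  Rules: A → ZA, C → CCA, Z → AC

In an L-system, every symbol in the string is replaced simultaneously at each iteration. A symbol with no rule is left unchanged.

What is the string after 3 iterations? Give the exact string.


Answer: ZACCAACZACCACCAZACCACCAZAACZAACZACCACCAZA

Derivation:
Step 0: ACZ
Step 1: ZACCAAC
Step 2: ACZACCACCAZAZACCA
Step 3: ZACCAACZACCACCAZACCACCAZAACZAACZACCACCAZA


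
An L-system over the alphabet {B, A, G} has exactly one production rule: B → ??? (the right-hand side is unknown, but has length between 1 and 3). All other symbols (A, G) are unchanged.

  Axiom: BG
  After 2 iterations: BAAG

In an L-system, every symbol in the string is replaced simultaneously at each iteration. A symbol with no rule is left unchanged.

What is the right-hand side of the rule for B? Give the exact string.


Answer: BA

Derivation:
Trying B → BA:
  Step 0: BG
  Step 1: BAG
  Step 2: BAAG
Matches the given result.


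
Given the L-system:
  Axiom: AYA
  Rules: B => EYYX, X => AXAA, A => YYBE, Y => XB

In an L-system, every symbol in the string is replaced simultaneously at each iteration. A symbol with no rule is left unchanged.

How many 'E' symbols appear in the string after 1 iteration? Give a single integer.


Answer: 2

Derivation:
Step 0: AYA  (0 'E')
Step 1: YYBEXBYYBE  (2 'E')


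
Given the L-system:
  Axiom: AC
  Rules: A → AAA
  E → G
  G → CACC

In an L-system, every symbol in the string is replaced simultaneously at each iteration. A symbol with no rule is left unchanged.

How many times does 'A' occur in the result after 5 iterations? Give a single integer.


Answer: 243

Derivation:
Step 0: AC  (1 'A')
Step 1: AAAC  (3 'A')
Step 2: AAAAAAAAAC  (9 'A')
Step 3: AAAAAAAAAAAAAAAAAAAAAAAAAAAC  (27 'A')
Step 4: AAAAAAAAAAAAAAAAAAAAAAAAAAAAAAAAAAAAAAAAAAAAAAAAAAAAAAAAAAAAAAAAAAAAAAAAAAAAAAAAAC  (81 'A')
Step 5: AAAAAAAAAAAAAAAAAAAAAAAAAAAAAAAAAAAAAAAAAAAAAAAAAAAAAAAAAAAAAAAAAAAAAAAAAAAAAAAAAAAAAAAAAAAAAAAAAAAAAAAAAAAAAAAAAAAAAAAAAAAAAAAAAAAAAAAAAAAAAAAAAAAAAAAAAAAAAAAAAAAAAAAAAAAAAAAAAAAAAAAAAAAAAAAAAAAAAAAAAAAAAAAAAAAAAAAAAAAAAAAAAAAAAAAAAAAAAAAAAAAC  (243 'A')


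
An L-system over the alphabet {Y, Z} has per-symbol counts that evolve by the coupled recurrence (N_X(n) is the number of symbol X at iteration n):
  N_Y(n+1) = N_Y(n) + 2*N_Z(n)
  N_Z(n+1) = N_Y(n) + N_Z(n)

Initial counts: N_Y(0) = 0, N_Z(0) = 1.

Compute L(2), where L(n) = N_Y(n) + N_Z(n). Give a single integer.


Step 0: N_Y=0, N_Z=1, L=1
Step 1: N_Y=2, N_Z=1, L=3
Step 2: N_Y=4, N_Z=3, L=7

Answer: 7


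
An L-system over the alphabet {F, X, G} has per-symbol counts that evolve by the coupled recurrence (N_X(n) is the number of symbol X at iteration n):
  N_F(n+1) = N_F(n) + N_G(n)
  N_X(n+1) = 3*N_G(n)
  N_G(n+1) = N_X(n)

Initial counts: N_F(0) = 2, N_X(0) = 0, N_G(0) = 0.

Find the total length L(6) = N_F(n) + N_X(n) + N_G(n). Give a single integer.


Answer: 2

Derivation:
Step 0: N_F=2, N_X=0, N_G=0, L=2
Step 1: N_F=2, N_X=0, N_G=0, L=2
Step 2: N_F=2, N_X=0, N_G=0, L=2
Step 3: N_F=2, N_X=0, N_G=0, L=2
Step 4: N_F=2, N_X=0, N_G=0, L=2
Step 5: N_F=2, N_X=0, N_G=0, L=2
Step 6: N_F=2, N_X=0, N_G=0, L=2


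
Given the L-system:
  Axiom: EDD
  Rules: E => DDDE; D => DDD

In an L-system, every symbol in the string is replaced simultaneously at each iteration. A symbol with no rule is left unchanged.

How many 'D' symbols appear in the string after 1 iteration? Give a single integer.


Step 0: EDD  (2 'D')
Step 1: DDDEDDDDDD  (9 'D')

Answer: 9


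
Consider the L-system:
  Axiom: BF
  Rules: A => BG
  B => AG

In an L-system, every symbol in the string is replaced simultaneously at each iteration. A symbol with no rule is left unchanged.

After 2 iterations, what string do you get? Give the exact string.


Answer: BGGF

Derivation:
Step 0: BF
Step 1: AGF
Step 2: BGGF


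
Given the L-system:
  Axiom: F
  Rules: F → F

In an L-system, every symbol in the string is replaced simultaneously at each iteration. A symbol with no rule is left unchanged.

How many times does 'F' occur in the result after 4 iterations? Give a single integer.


Answer: 1

Derivation:
Step 0: F  (1 'F')
Step 1: F  (1 'F')
Step 2: F  (1 'F')
Step 3: F  (1 'F')
Step 4: F  (1 'F')


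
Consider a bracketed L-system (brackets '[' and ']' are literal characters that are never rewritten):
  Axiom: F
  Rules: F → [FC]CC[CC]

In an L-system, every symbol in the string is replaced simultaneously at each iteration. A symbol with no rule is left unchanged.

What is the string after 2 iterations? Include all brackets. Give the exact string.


Step 0: F
Step 1: [FC]CC[CC]
Step 2: [[FC]CC[CC]C]CC[CC]

Answer: [[FC]CC[CC]C]CC[CC]


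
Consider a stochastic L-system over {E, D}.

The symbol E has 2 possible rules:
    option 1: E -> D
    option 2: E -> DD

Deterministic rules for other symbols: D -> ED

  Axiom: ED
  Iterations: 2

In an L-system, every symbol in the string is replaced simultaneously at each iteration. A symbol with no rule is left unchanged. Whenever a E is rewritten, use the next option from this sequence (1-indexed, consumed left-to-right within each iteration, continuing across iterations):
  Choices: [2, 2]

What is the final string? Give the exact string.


Answer: EDEDDDED

Derivation:
Step 0: ED
Step 1: DDED  (used choices [2])
Step 2: EDEDDDED  (used choices [2])


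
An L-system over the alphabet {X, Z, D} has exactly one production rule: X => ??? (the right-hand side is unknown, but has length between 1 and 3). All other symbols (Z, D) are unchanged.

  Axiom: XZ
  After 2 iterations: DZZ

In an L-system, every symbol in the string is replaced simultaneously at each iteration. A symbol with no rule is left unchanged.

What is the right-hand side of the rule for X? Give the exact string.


Trying X => DZ:
  Step 0: XZ
  Step 1: DZZ
  Step 2: DZZ
Matches the given result.

Answer: DZ


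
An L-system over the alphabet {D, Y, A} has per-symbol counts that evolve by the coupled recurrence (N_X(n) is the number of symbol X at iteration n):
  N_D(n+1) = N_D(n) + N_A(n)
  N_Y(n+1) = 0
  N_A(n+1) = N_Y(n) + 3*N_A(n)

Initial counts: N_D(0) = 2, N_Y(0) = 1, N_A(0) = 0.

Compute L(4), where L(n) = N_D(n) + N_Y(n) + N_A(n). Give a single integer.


Step 0: N_D=2, N_Y=1, N_A=0, L=3
Step 1: N_D=2, N_Y=0, N_A=1, L=3
Step 2: N_D=3, N_Y=0, N_A=3, L=6
Step 3: N_D=6, N_Y=0, N_A=9, L=15
Step 4: N_D=15, N_Y=0, N_A=27, L=42

Answer: 42


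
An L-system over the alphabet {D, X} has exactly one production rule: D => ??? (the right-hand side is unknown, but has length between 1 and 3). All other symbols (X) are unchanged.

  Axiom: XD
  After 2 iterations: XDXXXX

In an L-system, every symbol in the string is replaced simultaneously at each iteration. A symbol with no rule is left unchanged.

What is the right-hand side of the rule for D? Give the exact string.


Answer: DXX

Derivation:
Trying D => DXX:
  Step 0: XD
  Step 1: XDXX
  Step 2: XDXXXX
Matches the given result.


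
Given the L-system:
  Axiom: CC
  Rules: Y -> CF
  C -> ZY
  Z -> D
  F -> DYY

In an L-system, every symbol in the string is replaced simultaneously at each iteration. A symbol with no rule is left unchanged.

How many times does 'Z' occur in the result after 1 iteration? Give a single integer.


Answer: 2

Derivation:
Step 0: CC  (0 'Z')
Step 1: ZYZY  (2 'Z')


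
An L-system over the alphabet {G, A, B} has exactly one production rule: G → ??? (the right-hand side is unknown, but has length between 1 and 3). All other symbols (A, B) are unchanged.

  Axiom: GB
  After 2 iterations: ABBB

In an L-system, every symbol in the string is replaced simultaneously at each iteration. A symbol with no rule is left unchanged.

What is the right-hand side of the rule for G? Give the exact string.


Trying G → ABB:
  Step 0: GB
  Step 1: ABBB
  Step 2: ABBB
Matches the given result.

Answer: ABB


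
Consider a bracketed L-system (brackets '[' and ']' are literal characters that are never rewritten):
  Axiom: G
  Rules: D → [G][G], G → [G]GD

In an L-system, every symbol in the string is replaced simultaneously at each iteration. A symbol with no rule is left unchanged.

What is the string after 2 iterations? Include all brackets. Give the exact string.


Answer: [[G]GD][G]GD[G][G]

Derivation:
Step 0: G
Step 1: [G]GD
Step 2: [[G]GD][G]GD[G][G]


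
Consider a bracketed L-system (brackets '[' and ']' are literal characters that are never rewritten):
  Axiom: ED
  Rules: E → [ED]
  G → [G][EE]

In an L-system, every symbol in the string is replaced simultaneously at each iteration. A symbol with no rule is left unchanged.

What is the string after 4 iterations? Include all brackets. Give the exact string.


Step 0: ED
Step 1: [ED]D
Step 2: [[ED]D]D
Step 3: [[[ED]D]D]D
Step 4: [[[[ED]D]D]D]D

Answer: [[[[ED]D]D]D]D


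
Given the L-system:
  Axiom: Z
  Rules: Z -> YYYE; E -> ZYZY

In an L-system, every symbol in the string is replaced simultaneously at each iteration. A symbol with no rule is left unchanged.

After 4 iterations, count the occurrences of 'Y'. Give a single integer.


Answer: 15

Derivation:
Step 0: Z  (0 'Y')
Step 1: YYYE  (3 'Y')
Step 2: YYYZYZY  (5 'Y')
Step 3: YYYYYYEYYYYEY  (11 'Y')
Step 4: YYYYYYZYZYYYYYZYZYY  (15 'Y')


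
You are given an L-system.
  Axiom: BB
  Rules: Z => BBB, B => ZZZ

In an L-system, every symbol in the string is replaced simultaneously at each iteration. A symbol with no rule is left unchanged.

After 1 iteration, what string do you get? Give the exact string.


Step 0: BB
Step 1: ZZZZZZ

Answer: ZZZZZZ


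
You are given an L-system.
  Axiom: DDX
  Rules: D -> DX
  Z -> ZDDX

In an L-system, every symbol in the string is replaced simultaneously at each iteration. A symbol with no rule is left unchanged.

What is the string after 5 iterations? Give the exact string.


Step 0: DDX
Step 1: DXDXX
Step 2: DXXDXXX
Step 3: DXXXDXXXX
Step 4: DXXXXDXXXXX
Step 5: DXXXXXDXXXXXX

Answer: DXXXXXDXXXXXX


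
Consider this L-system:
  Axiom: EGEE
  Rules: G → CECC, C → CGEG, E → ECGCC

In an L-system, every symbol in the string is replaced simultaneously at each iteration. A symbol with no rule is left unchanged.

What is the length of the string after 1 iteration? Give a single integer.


Step 0: length = 4
Step 1: length = 19

Answer: 19


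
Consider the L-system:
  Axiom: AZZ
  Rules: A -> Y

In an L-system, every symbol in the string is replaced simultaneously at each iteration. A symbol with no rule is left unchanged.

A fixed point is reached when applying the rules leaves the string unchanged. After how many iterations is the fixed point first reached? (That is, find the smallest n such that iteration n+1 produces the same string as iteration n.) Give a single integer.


Step 0: AZZ
Step 1: YZZ
Step 2: YZZ  (unchanged — fixed point at step 1)

Answer: 1


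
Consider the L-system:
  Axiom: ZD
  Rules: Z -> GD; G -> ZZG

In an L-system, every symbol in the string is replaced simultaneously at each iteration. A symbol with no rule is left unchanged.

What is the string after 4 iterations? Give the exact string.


Step 0: ZD
Step 1: GDD
Step 2: ZZGDD
Step 3: GDGDZZGDD
Step 4: ZZGDZZGDGDGDZZGDD

Answer: ZZGDZZGDGDGDZZGDD


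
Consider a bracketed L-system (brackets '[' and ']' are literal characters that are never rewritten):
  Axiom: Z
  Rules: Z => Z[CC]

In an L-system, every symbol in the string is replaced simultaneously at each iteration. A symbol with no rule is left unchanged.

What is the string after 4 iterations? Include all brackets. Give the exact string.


Answer: Z[CC][CC][CC][CC]

Derivation:
Step 0: Z
Step 1: Z[CC]
Step 2: Z[CC][CC]
Step 3: Z[CC][CC][CC]
Step 4: Z[CC][CC][CC][CC]


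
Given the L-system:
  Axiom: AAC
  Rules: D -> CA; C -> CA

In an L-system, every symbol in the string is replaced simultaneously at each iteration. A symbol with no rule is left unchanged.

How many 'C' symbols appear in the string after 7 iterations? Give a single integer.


Step 0: AAC  (1 'C')
Step 1: AACA  (1 'C')
Step 2: AACAA  (1 'C')
Step 3: AACAAA  (1 'C')
Step 4: AACAAAA  (1 'C')
Step 5: AACAAAAA  (1 'C')
Step 6: AACAAAAAA  (1 'C')
Step 7: AACAAAAAAA  (1 'C')

Answer: 1


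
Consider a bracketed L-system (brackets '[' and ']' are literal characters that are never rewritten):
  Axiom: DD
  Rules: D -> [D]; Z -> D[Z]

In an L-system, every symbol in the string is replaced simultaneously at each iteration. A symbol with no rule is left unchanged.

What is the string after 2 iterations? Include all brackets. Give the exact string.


Answer: [[D]][[D]]

Derivation:
Step 0: DD
Step 1: [D][D]
Step 2: [[D]][[D]]


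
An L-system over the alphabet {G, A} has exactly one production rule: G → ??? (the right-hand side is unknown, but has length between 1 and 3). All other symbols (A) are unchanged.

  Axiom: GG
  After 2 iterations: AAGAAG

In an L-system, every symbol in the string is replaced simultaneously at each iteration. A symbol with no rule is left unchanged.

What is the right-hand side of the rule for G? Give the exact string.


Trying G → AG:
  Step 0: GG
  Step 1: AGAG
  Step 2: AAGAAG
Matches the given result.

Answer: AG


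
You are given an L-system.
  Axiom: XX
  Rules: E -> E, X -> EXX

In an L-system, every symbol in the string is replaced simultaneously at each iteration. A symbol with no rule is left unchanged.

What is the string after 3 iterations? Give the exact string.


Answer: EEEXXEXXEEXXEXXEEEXXEXXEEXXEXX

Derivation:
Step 0: XX
Step 1: EXXEXX
Step 2: EEXXEXXEEXXEXX
Step 3: EEEXXEXXEEXXEXXEEEXXEXXEEXXEXX


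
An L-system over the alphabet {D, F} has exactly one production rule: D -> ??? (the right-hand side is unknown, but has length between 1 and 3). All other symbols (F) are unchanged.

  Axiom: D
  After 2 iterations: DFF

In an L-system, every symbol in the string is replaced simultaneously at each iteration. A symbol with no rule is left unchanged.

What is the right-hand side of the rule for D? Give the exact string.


Trying D -> DF:
  Step 0: D
  Step 1: DF
  Step 2: DFF
Matches the given result.

Answer: DF


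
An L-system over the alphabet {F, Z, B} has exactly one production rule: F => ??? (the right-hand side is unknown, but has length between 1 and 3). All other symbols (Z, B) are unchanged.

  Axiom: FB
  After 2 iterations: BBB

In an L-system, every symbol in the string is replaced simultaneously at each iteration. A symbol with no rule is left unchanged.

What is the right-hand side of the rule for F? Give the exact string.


Answer: BB

Derivation:
Trying F => BB:
  Step 0: FB
  Step 1: BBB
  Step 2: BBB
Matches the given result.


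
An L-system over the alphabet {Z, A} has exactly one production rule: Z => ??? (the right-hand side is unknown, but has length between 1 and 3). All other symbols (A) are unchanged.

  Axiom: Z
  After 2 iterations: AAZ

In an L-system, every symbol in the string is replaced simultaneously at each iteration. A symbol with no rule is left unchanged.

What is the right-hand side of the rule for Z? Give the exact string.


Trying Z => AZ:
  Step 0: Z
  Step 1: AZ
  Step 2: AAZ
Matches the given result.

Answer: AZ


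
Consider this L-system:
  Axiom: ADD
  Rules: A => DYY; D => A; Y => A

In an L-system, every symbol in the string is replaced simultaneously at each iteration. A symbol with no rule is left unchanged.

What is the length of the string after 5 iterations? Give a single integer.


Step 0: length = 3
Step 1: length = 5
Step 2: length = 9
Step 3: length = 15
Step 4: length = 27
Step 5: length = 45

Answer: 45


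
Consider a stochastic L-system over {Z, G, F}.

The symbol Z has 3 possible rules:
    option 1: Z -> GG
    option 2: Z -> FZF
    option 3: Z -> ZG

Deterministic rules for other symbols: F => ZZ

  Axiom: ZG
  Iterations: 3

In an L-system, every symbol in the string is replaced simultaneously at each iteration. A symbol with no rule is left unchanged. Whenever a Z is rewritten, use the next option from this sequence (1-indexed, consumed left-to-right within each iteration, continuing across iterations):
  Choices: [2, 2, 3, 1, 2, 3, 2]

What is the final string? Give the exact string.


Step 0: ZG
Step 1: FZFG  (used choices [2])
Step 2: ZZFZFZZG  (used choices [2])
Step 3: ZGGGZZFZFZZZGFZFG  (used choices [3, 1, 2, 3, 2])

Answer: ZGGGZZFZFZZZGFZFG


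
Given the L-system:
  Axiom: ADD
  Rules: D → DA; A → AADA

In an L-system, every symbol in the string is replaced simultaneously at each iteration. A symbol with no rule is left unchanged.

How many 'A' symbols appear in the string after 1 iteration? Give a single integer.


Answer: 5

Derivation:
Step 0: ADD  (1 'A')
Step 1: AADADADA  (5 'A')


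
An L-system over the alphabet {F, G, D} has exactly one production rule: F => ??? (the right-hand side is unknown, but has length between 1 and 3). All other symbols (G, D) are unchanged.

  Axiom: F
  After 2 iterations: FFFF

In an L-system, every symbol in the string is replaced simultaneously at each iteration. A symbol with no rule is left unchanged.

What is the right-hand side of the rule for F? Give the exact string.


Answer: FF

Derivation:
Trying F => FF:
  Step 0: F
  Step 1: FF
  Step 2: FFFF
Matches the given result.


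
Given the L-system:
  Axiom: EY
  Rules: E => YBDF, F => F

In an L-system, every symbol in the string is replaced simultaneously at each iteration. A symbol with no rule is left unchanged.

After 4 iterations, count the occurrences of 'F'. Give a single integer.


Step 0: EY  (0 'F')
Step 1: YBDFY  (1 'F')
Step 2: YBDFY  (1 'F')
Step 3: YBDFY  (1 'F')
Step 4: YBDFY  (1 'F')

Answer: 1


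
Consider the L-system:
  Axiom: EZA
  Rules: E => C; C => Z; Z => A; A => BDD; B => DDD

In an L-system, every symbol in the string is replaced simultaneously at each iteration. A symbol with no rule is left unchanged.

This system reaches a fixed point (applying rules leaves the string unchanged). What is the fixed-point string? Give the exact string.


Step 0: EZA
Step 1: CABDD
Step 2: ZBDDDDDDD
Step 3: ADDDDDDDDDD
Step 4: BDDDDDDDDDDDD
Step 5: DDDDDDDDDDDDDDD
Step 6: DDDDDDDDDDDDDDD  (unchanged — fixed point at step 5)

Answer: DDDDDDDDDDDDDDD


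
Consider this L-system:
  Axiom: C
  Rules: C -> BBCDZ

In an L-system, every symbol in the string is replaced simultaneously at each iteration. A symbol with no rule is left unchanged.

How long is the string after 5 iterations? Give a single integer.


Step 0: length = 1
Step 1: length = 5
Step 2: length = 9
Step 3: length = 13
Step 4: length = 17
Step 5: length = 21

Answer: 21


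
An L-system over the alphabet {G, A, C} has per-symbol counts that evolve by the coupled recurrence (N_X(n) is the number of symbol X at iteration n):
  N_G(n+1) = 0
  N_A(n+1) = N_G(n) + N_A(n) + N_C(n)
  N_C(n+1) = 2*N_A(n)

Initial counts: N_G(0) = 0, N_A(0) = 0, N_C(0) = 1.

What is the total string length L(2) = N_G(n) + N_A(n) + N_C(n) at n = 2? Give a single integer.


Answer: 3

Derivation:
Step 0: N_G=0, N_A=0, N_C=1, L=1
Step 1: N_G=0, N_A=1, N_C=0, L=1
Step 2: N_G=0, N_A=1, N_C=2, L=3


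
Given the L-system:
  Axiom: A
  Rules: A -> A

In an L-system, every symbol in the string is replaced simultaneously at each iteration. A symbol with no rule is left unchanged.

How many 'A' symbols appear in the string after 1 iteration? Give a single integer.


Answer: 1

Derivation:
Step 0: A  (1 'A')
Step 1: A  (1 'A')


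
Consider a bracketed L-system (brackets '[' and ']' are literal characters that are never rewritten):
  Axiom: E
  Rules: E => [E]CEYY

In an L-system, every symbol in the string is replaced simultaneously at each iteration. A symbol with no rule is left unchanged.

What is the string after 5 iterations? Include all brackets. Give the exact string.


Answer: [[[[[E]CEYY]C[E]CEYYYY]C[[E]CEYY]C[E]CEYYYYYY]C[[[E]CEYY]C[E]CEYYYY]C[[E]CEYY]C[E]CEYYYYYYYY]C[[[[E]CEYY]C[E]CEYYYY]C[[E]CEYY]C[E]CEYYYYYY]C[[[E]CEYY]C[E]CEYYYY]C[[E]CEYY]C[E]CEYYYYYYYYYY

Derivation:
Step 0: E
Step 1: [E]CEYY
Step 2: [[E]CEYY]C[E]CEYYYY
Step 3: [[[E]CEYY]C[E]CEYYYY]C[[E]CEYY]C[E]CEYYYYYY
Step 4: [[[[E]CEYY]C[E]CEYYYY]C[[E]CEYY]C[E]CEYYYYYY]C[[[E]CEYY]C[E]CEYYYY]C[[E]CEYY]C[E]CEYYYYYYYY
Step 5: [[[[[E]CEYY]C[E]CEYYYY]C[[E]CEYY]C[E]CEYYYYYY]C[[[E]CEYY]C[E]CEYYYY]C[[E]CEYY]C[E]CEYYYYYYYY]C[[[[E]CEYY]C[E]CEYYYY]C[[E]CEYY]C[E]CEYYYYYY]C[[[E]CEYY]C[E]CEYYYY]C[[E]CEYY]C[E]CEYYYYYYYYYY


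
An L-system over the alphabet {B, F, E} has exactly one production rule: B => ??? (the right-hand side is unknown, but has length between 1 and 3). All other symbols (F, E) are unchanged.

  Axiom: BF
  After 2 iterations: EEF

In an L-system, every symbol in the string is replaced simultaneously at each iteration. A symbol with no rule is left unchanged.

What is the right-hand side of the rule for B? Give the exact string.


Trying B => EE:
  Step 0: BF
  Step 1: EEF
  Step 2: EEF
Matches the given result.

Answer: EE


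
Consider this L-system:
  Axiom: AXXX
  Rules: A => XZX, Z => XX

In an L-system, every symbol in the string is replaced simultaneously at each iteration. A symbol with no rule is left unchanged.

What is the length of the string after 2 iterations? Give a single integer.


Answer: 7

Derivation:
Step 0: length = 4
Step 1: length = 6
Step 2: length = 7


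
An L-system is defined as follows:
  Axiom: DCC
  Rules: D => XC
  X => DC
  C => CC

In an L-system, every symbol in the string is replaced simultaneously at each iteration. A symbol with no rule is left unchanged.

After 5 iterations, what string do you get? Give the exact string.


Answer: XCCCCCCCCCCCCCCCCCCCCCCCCCCCCCCCCCCCCCCCCCCCCCCCCCCCCCCCCCCCCCCCCCCCCCCCCCCCCCCCCCCCCCCCCCCCCCCC

Derivation:
Step 0: DCC
Step 1: XCCCCC
Step 2: DCCCCCCCCCCC
Step 3: XCCCCCCCCCCCCCCCCCCCCCCC
Step 4: DCCCCCCCCCCCCCCCCCCCCCCCCCCCCCCCCCCCCCCCCCCCCCCC
Step 5: XCCCCCCCCCCCCCCCCCCCCCCCCCCCCCCCCCCCCCCCCCCCCCCCCCCCCCCCCCCCCCCCCCCCCCCCCCCCCCCCCCCCCCCCCCCCCCCC


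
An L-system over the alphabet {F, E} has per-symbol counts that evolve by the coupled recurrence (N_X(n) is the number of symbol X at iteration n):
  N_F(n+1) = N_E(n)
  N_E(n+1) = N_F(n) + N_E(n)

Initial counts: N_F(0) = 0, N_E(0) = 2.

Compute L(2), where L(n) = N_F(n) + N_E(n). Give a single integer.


Step 0: N_F=0, N_E=2, L=2
Step 1: N_F=2, N_E=2, L=4
Step 2: N_F=2, N_E=4, L=6

Answer: 6


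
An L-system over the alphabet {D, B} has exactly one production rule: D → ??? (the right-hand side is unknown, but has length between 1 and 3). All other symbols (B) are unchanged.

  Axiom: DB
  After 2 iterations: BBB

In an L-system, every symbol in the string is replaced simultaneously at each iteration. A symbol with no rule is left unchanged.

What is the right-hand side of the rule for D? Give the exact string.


Trying D → BB:
  Step 0: DB
  Step 1: BBB
  Step 2: BBB
Matches the given result.

Answer: BB


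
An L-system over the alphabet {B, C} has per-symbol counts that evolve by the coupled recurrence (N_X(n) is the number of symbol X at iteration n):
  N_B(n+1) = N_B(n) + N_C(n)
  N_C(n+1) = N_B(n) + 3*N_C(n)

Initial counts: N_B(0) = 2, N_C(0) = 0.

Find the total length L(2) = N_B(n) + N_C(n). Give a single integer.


Step 0: N_B=2, N_C=0, L=2
Step 1: N_B=2, N_C=2, L=4
Step 2: N_B=4, N_C=8, L=12

Answer: 12


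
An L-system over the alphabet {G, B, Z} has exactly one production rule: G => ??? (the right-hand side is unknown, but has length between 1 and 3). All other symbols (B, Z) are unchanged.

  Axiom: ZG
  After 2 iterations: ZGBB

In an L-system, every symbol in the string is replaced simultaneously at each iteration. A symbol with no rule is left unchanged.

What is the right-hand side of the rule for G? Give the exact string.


Answer: GB

Derivation:
Trying G => GB:
  Step 0: ZG
  Step 1: ZGB
  Step 2: ZGBB
Matches the given result.


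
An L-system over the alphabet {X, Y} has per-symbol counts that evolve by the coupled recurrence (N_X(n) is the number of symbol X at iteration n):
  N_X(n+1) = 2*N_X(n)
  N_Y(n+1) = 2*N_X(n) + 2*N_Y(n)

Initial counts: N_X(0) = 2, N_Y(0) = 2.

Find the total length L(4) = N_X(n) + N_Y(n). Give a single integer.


Answer: 192

Derivation:
Step 0: N_X=2, N_Y=2, L=4
Step 1: N_X=4, N_Y=8, L=12
Step 2: N_X=8, N_Y=24, L=32
Step 3: N_X=16, N_Y=64, L=80
Step 4: N_X=32, N_Y=160, L=192


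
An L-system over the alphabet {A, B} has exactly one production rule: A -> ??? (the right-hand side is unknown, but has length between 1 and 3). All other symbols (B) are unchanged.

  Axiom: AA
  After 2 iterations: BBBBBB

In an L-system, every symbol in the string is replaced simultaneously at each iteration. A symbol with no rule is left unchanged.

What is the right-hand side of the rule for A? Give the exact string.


Answer: BBB

Derivation:
Trying A -> BBB:
  Step 0: AA
  Step 1: BBBBBB
  Step 2: BBBBBB
Matches the given result.


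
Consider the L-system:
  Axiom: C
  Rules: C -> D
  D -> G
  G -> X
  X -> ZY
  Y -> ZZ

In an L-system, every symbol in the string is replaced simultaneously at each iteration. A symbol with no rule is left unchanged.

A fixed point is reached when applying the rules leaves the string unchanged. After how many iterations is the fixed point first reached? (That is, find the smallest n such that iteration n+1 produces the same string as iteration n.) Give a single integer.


Step 0: C
Step 1: D
Step 2: G
Step 3: X
Step 4: ZY
Step 5: ZZZ
Step 6: ZZZ  (unchanged — fixed point at step 5)

Answer: 5


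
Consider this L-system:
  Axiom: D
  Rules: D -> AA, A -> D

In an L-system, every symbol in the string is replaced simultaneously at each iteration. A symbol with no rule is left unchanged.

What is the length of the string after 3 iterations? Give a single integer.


Answer: 4

Derivation:
Step 0: length = 1
Step 1: length = 2
Step 2: length = 2
Step 3: length = 4


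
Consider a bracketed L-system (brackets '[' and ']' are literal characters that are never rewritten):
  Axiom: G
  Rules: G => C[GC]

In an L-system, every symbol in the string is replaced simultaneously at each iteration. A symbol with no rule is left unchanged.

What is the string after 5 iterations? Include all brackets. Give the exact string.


Step 0: G
Step 1: C[GC]
Step 2: C[C[GC]C]
Step 3: C[C[C[GC]C]C]
Step 4: C[C[C[C[GC]C]C]C]
Step 5: C[C[C[C[C[GC]C]C]C]C]

Answer: C[C[C[C[C[GC]C]C]C]C]


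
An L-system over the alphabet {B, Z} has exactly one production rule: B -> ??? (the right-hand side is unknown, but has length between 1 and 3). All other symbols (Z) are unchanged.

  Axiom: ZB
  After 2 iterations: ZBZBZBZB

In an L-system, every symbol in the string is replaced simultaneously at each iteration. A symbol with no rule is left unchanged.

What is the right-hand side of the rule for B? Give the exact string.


Answer: BZB

Derivation:
Trying B -> BZB:
  Step 0: ZB
  Step 1: ZBZB
  Step 2: ZBZBZBZB
Matches the given result.


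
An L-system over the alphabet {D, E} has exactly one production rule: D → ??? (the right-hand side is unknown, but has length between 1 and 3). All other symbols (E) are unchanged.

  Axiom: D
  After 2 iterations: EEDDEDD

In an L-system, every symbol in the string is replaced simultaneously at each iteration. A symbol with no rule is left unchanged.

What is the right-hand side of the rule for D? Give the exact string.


Trying D → EDD:
  Step 0: D
  Step 1: EDD
  Step 2: EEDDEDD
Matches the given result.

Answer: EDD


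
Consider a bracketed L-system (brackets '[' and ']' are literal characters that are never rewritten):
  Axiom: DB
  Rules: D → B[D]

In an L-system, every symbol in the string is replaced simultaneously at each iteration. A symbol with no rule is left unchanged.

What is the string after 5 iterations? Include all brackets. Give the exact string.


Answer: B[B[B[B[B[D]]]]]B

Derivation:
Step 0: DB
Step 1: B[D]B
Step 2: B[B[D]]B
Step 3: B[B[B[D]]]B
Step 4: B[B[B[B[D]]]]B
Step 5: B[B[B[B[B[D]]]]]B


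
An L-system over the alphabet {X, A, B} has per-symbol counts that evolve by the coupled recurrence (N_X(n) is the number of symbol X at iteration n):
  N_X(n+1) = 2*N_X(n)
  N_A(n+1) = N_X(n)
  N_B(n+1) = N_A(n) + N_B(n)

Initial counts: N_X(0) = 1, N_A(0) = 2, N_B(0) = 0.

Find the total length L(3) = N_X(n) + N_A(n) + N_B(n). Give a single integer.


Answer: 17

Derivation:
Step 0: N_X=1, N_A=2, N_B=0, L=3
Step 1: N_X=2, N_A=1, N_B=2, L=5
Step 2: N_X=4, N_A=2, N_B=3, L=9
Step 3: N_X=8, N_A=4, N_B=5, L=17


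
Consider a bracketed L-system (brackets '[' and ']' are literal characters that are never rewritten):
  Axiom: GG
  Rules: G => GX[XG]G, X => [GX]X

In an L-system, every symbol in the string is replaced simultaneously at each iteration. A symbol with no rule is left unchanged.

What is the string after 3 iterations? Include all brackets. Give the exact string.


Answer: GX[XG]G[GX]X[[GX]XGX[XG]G]GX[XG]G[GX[XG]G[GX]X][GX]X[[GX[XG]G[GX]X][GX]XGX[XG]G[GX]X[[GX]XGX[XG]G]GX[XG]G]GX[XG]G[GX]X[[GX]XGX[XG]G]GX[XG]GGX[XG]G[GX]X[[GX]XGX[XG]G]GX[XG]G[GX[XG]G[GX]X][GX]X[[GX[XG]G[GX]X][GX]XGX[XG]G[GX]X[[GX]XGX[XG]G]GX[XG]G]GX[XG]G[GX]X[[GX]XGX[XG]G]GX[XG]G

Derivation:
Step 0: GG
Step 1: GX[XG]GGX[XG]G
Step 2: GX[XG]G[GX]X[[GX]XGX[XG]G]GX[XG]GGX[XG]G[GX]X[[GX]XGX[XG]G]GX[XG]G
Step 3: GX[XG]G[GX]X[[GX]XGX[XG]G]GX[XG]G[GX[XG]G[GX]X][GX]X[[GX[XG]G[GX]X][GX]XGX[XG]G[GX]X[[GX]XGX[XG]G]GX[XG]G]GX[XG]G[GX]X[[GX]XGX[XG]G]GX[XG]GGX[XG]G[GX]X[[GX]XGX[XG]G]GX[XG]G[GX[XG]G[GX]X][GX]X[[GX[XG]G[GX]X][GX]XGX[XG]G[GX]X[[GX]XGX[XG]G]GX[XG]G]GX[XG]G[GX]X[[GX]XGX[XG]G]GX[XG]G


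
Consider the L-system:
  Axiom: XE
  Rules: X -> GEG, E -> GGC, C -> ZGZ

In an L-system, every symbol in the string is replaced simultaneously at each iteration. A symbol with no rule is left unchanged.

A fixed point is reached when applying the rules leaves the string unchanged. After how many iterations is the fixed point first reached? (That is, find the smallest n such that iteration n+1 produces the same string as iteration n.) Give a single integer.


Step 0: XE
Step 1: GEGGGC
Step 2: GGGCGGGZGZ
Step 3: GGGZGZGGGZGZ
Step 4: GGGZGZGGGZGZ  (unchanged — fixed point at step 3)

Answer: 3


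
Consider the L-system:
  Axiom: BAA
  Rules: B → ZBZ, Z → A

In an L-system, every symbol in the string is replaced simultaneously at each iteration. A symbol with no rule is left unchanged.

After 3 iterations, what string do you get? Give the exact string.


Answer: AAZBZAAAA

Derivation:
Step 0: BAA
Step 1: ZBZAA
Step 2: AZBZAAA
Step 3: AAZBZAAAA


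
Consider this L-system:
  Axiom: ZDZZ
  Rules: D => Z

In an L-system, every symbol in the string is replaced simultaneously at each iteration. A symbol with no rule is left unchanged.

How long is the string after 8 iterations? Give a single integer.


Answer: 4

Derivation:
Step 0: length = 4
Step 1: length = 4
Step 2: length = 4
Step 3: length = 4
Step 4: length = 4
Step 5: length = 4
Step 6: length = 4
Step 7: length = 4
Step 8: length = 4


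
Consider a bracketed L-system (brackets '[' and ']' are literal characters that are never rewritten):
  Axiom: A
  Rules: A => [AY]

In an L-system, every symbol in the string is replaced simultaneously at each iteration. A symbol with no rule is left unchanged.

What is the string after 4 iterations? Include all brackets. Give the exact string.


Step 0: A
Step 1: [AY]
Step 2: [[AY]Y]
Step 3: [[[AY]Y]Y]
Step 4: [[[[AY]Y]Y]Y]

Answer: [[[[AY]Y]Y]Y]


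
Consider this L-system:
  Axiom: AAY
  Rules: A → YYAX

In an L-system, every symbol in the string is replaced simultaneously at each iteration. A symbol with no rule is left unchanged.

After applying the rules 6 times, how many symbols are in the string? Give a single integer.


Answer: 39

Derivation:
Step 0: length = 3
Step 1: length = 9
Step 2: length = 15
Step 3: length = 21
Step 4: length = 27
Step 5: length = 33
Step 6: length = 39


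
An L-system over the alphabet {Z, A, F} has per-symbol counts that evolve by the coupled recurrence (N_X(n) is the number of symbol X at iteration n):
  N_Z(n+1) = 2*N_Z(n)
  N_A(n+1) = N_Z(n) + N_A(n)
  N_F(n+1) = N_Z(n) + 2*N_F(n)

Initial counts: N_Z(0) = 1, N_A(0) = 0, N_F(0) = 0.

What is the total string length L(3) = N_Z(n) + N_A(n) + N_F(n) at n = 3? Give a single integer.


Answer: 27

Derivation:
Step 0: N_Z=1, N_A=0, N_F=0, L=1
Step 1: N_Z=2, N_A=1, N_F=1, L=4
Step 2: N_Z=4, N_A=3, N_F=4, L=11
Step 3: N_Z=8, N_A=7, N_F=12, L=27


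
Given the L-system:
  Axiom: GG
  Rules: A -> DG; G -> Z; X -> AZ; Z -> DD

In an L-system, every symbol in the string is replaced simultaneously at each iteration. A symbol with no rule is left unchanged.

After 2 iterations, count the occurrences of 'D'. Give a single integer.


Step 0: GG  (0 'D')
Step 1: ZZ  (0 'D')
Step 2: DDDD  (4 'D')

Answer: 4


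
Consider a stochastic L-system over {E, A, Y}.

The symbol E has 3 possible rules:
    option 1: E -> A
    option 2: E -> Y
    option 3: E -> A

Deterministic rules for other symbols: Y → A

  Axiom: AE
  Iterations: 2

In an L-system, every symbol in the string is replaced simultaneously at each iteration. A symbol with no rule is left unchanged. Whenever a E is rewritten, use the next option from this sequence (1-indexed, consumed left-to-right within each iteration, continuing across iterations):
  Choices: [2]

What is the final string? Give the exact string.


Step 0: AE
Step 1: AY  (used choices [2])
Step 2: AA  (used choices [])

Answer: AA


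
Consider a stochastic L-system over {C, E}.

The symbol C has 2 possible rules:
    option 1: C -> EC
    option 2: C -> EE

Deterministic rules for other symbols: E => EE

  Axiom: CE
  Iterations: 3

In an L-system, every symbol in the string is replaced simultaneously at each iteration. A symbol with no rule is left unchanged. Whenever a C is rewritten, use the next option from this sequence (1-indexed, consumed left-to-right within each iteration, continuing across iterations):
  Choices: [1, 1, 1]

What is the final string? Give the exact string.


Answer: EEEEEEECEEEEEEEE

Derivation:
Step 0: CE
Step 1: ECEE  (used choices [1])
Step 2: EEECEEEE  (used choices [1])
Step 3: EEEEEEECEEEEEEEE  (used choices [1])


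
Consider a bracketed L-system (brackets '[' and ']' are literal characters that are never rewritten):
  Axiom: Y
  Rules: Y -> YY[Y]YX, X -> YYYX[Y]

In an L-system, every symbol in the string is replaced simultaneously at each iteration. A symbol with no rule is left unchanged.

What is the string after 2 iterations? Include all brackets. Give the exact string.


Answer: YY[Y]YXYY[Y]YX[YY[Y]YX]YY[Y]YXYYYX[Y]

Derivation:
Step 0: Y
Step 1: YY[Y]YX
Step 2: YY[Y]YXYY[Y]YX[YY[Y]YX]YY[Y]YXYYYX[Y]


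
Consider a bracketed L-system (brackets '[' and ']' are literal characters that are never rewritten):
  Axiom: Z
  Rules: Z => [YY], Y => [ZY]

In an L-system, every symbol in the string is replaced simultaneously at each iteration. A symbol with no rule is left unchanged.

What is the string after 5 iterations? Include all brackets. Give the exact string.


Step 0: Z
Step 1: [YY]
Step 2: [[ZY][ZY]]
Step 3: [[[YY][ZY]][[YY][ZY]]]
Step 4: [[[[ZY][ZY]][[YY][ZY]]][[[ZY][ZY]][[YY][ZY]]]]
Step 5: [[[[[YY][ZY]][[YY][ZY]]][[[ZY][ZY]][[YY][ZY]]]][[[[YY][ZY]][[YY][ZY]]][[[ZY][ZY]][[YY][ZY]]]]]

Answer: [[[[[YY][ZY]][[YY][ZY]]][[[ZY][ZY]][[YY][ZY]]]][[[[YY][ZY]][[YY][ZY]]][[[ZY][ZY]][[YY][ZY]]]]]


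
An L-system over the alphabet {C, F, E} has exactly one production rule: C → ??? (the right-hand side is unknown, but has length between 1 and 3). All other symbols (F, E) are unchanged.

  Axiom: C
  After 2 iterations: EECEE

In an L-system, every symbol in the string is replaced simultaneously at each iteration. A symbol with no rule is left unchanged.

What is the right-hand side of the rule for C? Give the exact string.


Answer: ECE

Derivation:
Trying C → ECE:
  Step 0: C
  Step 1: ECE
  Step 2: EECEE
Matches the given result.


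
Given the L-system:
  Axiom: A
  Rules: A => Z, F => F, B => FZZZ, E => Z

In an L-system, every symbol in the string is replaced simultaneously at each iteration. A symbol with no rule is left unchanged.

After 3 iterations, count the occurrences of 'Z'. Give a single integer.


Step 0: A  (0 'Z')
Step 1: Z  (1 'Z')
Step 2: Z  (1 'Z')
Step 3: Z  (1 'Z')

Answer: 1


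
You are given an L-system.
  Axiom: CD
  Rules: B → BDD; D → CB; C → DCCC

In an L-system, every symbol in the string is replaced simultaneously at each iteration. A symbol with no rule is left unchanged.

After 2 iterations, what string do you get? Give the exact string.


Answer: CBDCCCDCCCDCCCDCCCBDD

Derivation:
Step 0: CD
Step 1: DCCCCB
Step 2: CBDCCCDCCCDCCCDCCCBDD


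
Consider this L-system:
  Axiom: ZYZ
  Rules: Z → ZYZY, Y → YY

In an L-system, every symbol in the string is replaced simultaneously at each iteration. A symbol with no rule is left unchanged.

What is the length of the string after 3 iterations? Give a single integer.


Step 0: length = 3
Step 1: length = 10
Step 2: length = 28
Step 3: length = 72

Answer: 72


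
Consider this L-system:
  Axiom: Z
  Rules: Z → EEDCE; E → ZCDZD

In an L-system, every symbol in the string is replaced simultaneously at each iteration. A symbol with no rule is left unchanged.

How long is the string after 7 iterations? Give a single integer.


Step 0: length = 1
Step 1: length = 5
Step 2: length = 17
Step 3: length = 41
Step 4: length = 113
Step 5: length = 257
Step 6: length = 689
Step 7: length = 1553

Answer: 1553


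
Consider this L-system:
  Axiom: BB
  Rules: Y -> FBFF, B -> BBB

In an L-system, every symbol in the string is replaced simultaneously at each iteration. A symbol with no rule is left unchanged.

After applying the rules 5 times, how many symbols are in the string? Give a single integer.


Step 0: length = 2
Step 1: length = 6
Step 2: length = 18
Step 3: length = 54
Step 4: length = 162
Step 5: length = 486

Answer: 486


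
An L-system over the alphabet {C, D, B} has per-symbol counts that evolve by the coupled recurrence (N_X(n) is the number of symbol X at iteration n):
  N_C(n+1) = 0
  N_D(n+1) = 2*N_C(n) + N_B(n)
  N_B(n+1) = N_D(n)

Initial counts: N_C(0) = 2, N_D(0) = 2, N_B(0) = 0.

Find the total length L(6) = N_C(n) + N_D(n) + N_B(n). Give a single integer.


Answer: 6

Derivation:
Step 0: N_C=2, N_D=2, N_B=0, L=4
Step 1: N_C=0, N_D=4, N_B=2, L=6
Step 2: N_C=0, N_D=2, N_B=4, L=6
Step 3: N_C=0, N_D=4, N_B=2, L=6
Step 4: N_C=0, N_D=2, N_B=4, L=6
Step 5: N_C=0, N_D=4, N_B=2, L=6
Step 6: N_C=0, N_D=2, N_B=4, L=6


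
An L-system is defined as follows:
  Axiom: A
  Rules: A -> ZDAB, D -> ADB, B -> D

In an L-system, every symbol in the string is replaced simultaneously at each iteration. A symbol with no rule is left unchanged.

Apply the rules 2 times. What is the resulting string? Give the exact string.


Step 0: A
Step 1: ZDAB
Step 2: ZADBZDABD

Answer: ZADBZDABD


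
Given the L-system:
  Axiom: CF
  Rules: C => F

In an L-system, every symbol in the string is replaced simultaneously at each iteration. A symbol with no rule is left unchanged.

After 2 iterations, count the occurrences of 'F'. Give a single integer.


Answer: 2

Derivation:
Step 0: CF  (1 'F')
Step 1: FF  (2 'F')
Step 2: FF  (2 'F')


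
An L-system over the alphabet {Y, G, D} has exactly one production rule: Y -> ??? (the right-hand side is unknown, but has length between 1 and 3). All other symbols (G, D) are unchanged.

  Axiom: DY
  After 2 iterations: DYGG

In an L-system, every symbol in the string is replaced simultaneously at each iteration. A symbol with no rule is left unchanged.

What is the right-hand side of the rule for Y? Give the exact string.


Trying Y -> YG:
  Step 0: DY
  Step 1: DYG
  Step 2: DYGG
Matches the given result.

Answer: YG


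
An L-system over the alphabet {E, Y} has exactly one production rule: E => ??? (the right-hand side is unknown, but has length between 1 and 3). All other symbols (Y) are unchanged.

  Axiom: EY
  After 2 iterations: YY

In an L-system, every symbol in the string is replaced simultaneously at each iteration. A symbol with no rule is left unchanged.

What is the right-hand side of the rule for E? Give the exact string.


Trying E => Y:
  Step 0: EY
  Step 1: YY
  Step 2: YY
Matches the given result.

Answer: Y
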